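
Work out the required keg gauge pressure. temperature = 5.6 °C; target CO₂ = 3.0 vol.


psi = vols/(0.01821 + 0.09011·e^(−0.04·T)) − 14.695
psi = 3.0/(0.01821 + 0.09011·e^(−0.04·5.6)) − 14.695

18.5510 psi


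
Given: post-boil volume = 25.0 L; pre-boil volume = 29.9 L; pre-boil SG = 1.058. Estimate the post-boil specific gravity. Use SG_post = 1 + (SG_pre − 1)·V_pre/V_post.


pts_pre = (1.058 − 1)·1000 = 58.0000
pts_post = 58.0000·29.9/25.0 = 69.3680
SG_post = 1 + 69.3680/1000

1.0694


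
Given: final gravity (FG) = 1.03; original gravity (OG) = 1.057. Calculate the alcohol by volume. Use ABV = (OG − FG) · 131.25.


ABV = (1.057 − 1.03) · 131.25

3.5437 % ABV


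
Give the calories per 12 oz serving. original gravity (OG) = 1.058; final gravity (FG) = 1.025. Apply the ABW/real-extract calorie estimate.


ABW = (OG−FG)·131.25·0.79/FG;  °P = 259 − 259/SG (for OG→OE and FG→AE);  RE = 0.1808·OE + 0.8192·AE;  Cal = (6.9·ABW + 4·(RE−0.1))·FG·3.55
ABW = (1.058 − 1.025)·131.25·0.79/1.025 = 3.3382
OE = 259 − 259/1.058 = 14.1985 °P
AE = 259 − 259/1.025 = 6.3171 °P
RE = 0.1808·14.1985 + 0.8192·6.3171 = 7.7420 °P
Cal = (6.9·3.3382 + 4·(7.7420−0.1))·1.025·3.55

195.0440 kcal


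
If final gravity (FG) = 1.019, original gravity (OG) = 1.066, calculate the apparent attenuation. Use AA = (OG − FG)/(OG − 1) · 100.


AA = (1.066 − 1.019)/(1.066 − 1) · 100

71.2121 %


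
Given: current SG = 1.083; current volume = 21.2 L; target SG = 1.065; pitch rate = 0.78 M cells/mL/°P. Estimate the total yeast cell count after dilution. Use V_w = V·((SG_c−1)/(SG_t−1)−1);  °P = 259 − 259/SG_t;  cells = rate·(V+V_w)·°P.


V_w = 21.2·((1.083−1)/(1.065−1)−1) = 5.8708
V_final = 21.2 + 5.8708 = 27.0708
°P = 259 − 259/1.065 = 15.8075
cells = 0.78·27.0708·15.8075

333.7788 billion cells


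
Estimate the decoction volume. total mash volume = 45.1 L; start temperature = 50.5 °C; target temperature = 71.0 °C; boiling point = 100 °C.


V_dec = V_total·(T_target − T_start)/(T_boil − T_start)
V_dec = 45.1·(71.0 − 50.5)/(100 − 50.5)

18.6778 L


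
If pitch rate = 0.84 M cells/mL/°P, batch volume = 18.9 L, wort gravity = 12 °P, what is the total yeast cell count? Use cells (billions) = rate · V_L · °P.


cells = 0.84 · 18.9 · 12

190.5120 billion cells


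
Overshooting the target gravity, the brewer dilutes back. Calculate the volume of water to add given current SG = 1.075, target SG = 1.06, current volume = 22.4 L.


V_water = V·((SG_curr − 1)/(SG_target − 1) − 1)
V_water = 22.4·((1.075 − 1)/(1.06 − 1) − 1)

5.6000 L


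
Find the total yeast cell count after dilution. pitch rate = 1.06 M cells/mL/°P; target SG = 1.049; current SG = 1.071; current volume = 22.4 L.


V_w = V·((SG_c−1)/(SG_t−1)−1);  °P = 259 − 259/SG_t;  cells = rate·(V+V_w)·°P
V_w = 22.4·((1.071−1)/(1.049−1)−1) = 10.0571
V_final = 22.4 + 10.0571 = 32.4571
°P = 259 − 259/1.049 = 12.0982
cells = 1.06·32.4571·12.0982

416.2330 billion cells


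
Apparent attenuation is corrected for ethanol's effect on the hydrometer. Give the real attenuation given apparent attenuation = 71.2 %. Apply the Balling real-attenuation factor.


RA = AA · 0.8192
RA = 71.2 · 0.8192

58.3270 %


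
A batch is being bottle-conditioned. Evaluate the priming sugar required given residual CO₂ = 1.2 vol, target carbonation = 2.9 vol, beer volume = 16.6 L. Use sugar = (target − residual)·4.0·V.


sugar = (2.9 − 1.2)·4.0·16.6

112.8800 g


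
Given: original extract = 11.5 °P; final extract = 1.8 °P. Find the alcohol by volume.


SG = 259/(259 − P);  ABV = (OG − FG)·131.25
OG = 259/(259 − 11.5) = 1.0465
FG = 259/(259 − 1.8) = 1.0070
ABV = (1.0465 − 1.0070)·131.25

5.1799 % ABV


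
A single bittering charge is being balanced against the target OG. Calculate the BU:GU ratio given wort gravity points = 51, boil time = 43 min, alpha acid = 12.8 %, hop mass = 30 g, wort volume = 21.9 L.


U = 1.65·0.000125^(GP/1000)·(1−e^(−0.04t))/4.15;  IBU = (α/100)·m·U·1000/V;  BU:GU = IBU/GP
U = 1.65·0.000125^(51/1000)·(1−e^(−0.04·43))/4.15 = 0.2064
IBU = (12.8/100)·30·0.2064·1000/21.9 = 36.1887
BU:GU = 36.1887/51

0.7096


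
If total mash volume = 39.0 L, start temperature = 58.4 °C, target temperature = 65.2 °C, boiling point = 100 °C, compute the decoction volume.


V_dec = V_total·(T_target − T_start)/(T_boil − T_start)
V_dec = 39.0·(65.2 − 58.4)/(100 − 58.4)

6.3750 L


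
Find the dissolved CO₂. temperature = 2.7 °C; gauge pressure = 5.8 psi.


vols = (P + 14.695)·(0.01821 + 0.09011·e^(−0.04·T))
vols = (5.8 + 14.695)·(0.01821 + 0.09011·e^(−0.04·2.7))

2.0310 volumes


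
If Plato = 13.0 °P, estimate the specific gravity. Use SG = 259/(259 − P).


SG = 259/(259 − 13.0)

1.0528


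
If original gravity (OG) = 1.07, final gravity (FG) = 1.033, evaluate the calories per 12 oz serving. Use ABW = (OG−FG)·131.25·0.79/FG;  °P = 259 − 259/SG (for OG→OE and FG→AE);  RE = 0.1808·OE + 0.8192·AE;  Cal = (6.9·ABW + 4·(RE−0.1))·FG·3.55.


ABW = (1.07 − 1.033)·131.25·0.79/1.033 = 3.7139
OE = 259 − 259/1.07 = 16.9439 °P
AE = 259 − 259/1.033 = 8.2740 °P
RE = 0.1808·16.9439 + 0.8192·8.2740 = 9.8415 °P
Cal = (6.9·3.7139 + 4·(9.8415−0.1))·1.033·3.55

236.8675 kcal


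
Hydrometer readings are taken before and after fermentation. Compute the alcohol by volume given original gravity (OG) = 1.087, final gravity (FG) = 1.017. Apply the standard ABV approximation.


ABV = (OG − FG) · 131.25
ABV = (1.087 − 1.017) · 131.25

9.1875 % ABV


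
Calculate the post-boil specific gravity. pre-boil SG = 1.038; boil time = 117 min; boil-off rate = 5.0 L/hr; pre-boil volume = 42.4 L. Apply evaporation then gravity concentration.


V_post = V_pre − rate·(t/60);  SG_post = 1 + (SG_pre−1)·V_pre/V_post
V_post = 42.4 − 5.0·(117/60) = 32.6500
SG_post = 1 + (1.038 − 1)·42.4/32.6500

1.0493


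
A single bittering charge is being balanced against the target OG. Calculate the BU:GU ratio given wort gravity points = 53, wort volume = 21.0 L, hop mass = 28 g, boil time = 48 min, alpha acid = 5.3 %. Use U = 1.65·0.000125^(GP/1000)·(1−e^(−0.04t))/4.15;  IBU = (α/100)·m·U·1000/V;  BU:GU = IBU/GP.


U = 1.65·0.000125^(53/1000)·(1−e^(−0.04·48))/4.15 = 0.2107
IBU = (5.3/100)·28·0.2107·1000/21.0 = 14.8914
BU:GU = 14.8914/53

0.2810


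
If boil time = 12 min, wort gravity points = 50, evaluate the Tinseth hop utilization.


U = 1.65·0.000125^(GP/1000) · (1 − e^(−0.04·t))/4.15
bigness = 1.65·0.000125^(50/1000) = 1.0528
boil_factor = (1 − e^(−0.04·12))/4.15 = 0.0919
U = 1.0528 · 0.0919

0.0967


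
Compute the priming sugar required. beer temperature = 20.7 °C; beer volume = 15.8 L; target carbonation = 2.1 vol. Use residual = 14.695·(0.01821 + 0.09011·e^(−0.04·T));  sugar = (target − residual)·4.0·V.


residual = 14.695·(0.01821 + 0.09011·e^(−0.04·20.7)) = 0.8462
sugar = (2.1 − 0.8462)·4.0·15.8

79.2431 g


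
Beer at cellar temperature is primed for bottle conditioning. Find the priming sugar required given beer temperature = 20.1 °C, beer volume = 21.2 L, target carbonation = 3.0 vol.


residual = 14.695·(0.01821 + 0.09011·e^(−0.04·T));  sugar = (target − residual)·4.0·V
residual = 14.695·(0.01821 + 0.09011·e^(−0.04·20.1)) = 0.8602
sugar = (3.0 − 0.8602)·4.0·21.2

181.4544 g


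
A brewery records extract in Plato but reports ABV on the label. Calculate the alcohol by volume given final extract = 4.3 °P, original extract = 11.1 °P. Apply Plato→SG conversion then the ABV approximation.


SG = 259/(259 − P);  ABV = (OG − FG)·131.25
OG = 259/(259 − 11.1) = 1.0448
FG = 259/(259 − 4.3) = 1.0169
ABV = (1.0448 − 1.0169)·131.25

3.6610 % ABV


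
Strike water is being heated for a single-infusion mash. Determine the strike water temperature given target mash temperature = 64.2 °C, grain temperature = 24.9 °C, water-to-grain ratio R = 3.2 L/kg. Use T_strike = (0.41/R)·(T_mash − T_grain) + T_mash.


T_strike = (0.41/3.2)·(64.2 − 24.9) + 64.2

69.2353 °C


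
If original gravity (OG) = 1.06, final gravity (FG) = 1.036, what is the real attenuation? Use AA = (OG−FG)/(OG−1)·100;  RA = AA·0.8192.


AA = (1.06 − 1.036)/(1.06 − 1)·100 = 40.0000
RA = 40.0000·0.8192

32.7680 %


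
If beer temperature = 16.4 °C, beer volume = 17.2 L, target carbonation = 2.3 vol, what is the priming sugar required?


residual = 14.695·(0.01821 + 0.09011·e^(−0.04·T));  sugar = (target − residual)·4.0·V
residual = 14.695·(0.01821 + 0.09011·e^(−0.04·16.4)) = 0.9547
sugar = (2.3 − 0.9547)·4.0·17.2

92.5541 g


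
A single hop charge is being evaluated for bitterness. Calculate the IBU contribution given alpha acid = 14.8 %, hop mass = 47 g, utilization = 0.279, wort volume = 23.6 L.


IBU = (α/100)·mass·U·1000 / V
IBU = (14.8/100)·47·0.279·1000 / 23.6

82.2341 IBU


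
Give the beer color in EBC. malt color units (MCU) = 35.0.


SRM = 1.4922·MCU^0.6859;  EBC = SRM·1.97
SRM = 1.4922·35.0^0.6859 = 17.0963
EBC = 17.0963·1.97

33.6798 EBC


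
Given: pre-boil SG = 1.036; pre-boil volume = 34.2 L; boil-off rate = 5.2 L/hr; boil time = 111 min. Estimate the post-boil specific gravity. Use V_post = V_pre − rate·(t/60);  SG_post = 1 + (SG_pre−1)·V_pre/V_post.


V_post = 34.2 − 5.2·(111/60) = 24.5800
SG_post = 1 + (1.036 − 1)·34.2/24.5800

1.0501


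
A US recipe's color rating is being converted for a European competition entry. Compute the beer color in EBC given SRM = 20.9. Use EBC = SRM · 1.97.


EBC = 20.9 · 1.97

41.1730 EBC


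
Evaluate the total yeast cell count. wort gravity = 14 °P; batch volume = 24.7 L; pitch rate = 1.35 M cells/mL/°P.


cells (billions) = rate · V_L · °P
cells = 1.35 · 24.7 · 14

466.8300 billion cells


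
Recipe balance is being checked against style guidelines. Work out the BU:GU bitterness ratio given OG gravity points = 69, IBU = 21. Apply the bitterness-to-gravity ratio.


BU:GU = IBU / OG_points
BU:GU = 21 / 69

0.3043


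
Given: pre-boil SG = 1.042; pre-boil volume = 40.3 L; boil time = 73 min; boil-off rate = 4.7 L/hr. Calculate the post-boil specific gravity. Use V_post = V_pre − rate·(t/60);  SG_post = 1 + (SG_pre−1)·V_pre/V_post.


V_post = 40.3 − 4.7·(73/60) = 34.5817
SG_post = 1 + (1.042 − 1)·40.3/34.5817

1.0489


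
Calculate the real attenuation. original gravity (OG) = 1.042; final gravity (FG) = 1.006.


AA = (OG−FG)/(OG−1)·100;  RA = AA·0.8192
AA = (1.042 − 1.006)/(1.042 − 1)·100 = 85.7143
RA = 85.7143·0.8192

70.2171 %


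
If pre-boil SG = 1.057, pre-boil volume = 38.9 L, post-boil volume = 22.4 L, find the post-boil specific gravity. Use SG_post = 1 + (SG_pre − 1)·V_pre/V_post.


pts_pre = (1.057 − 1)·1000 = 57.0000
pts_post = 57.0000·38.9/22.4 = 98.9866
SG_post = 1 + 98.9866/1000

1.0990


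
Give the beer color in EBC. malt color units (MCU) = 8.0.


SRM = 1.4922·MCU^0.6859;  EBC = SRM·1.97
SRM = 1.4922·8.0^0.6859 = 6.2124
EBC = 6.2124·1.97

12.2383 EBC


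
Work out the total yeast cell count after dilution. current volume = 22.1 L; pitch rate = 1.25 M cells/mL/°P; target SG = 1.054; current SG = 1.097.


V_w = V·((SG_c−1)/(SG_t−1)−1);  °P = 259 − 259/SG_t;  cells = rate·(V+V_w)·°P
V_w = 22.1·((1.097−1)/(1.054−1)−1) = 17.5981
V_final = 22.1 + 17.5981 = 39.6981
°P = 259 − 259/1.054 = 13.2694
cells = 1.25·39.6981·13.2694

658.4657 billion cells


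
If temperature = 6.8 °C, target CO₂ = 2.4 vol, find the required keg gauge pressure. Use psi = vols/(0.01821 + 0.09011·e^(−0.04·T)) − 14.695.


psi = 2.4/(0.01821 + 0.09011·e^(−0.04·6.8)) − 14.695

12.9355 psi


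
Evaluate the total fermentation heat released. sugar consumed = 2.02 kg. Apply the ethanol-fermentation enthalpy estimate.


Q = m_sugar · 590 kJ/kg
Q = 2.02 · 590

1191.8000 kJ


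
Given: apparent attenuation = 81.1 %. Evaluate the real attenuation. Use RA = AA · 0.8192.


RA = 81.1 · 0.8192

66.4371 %


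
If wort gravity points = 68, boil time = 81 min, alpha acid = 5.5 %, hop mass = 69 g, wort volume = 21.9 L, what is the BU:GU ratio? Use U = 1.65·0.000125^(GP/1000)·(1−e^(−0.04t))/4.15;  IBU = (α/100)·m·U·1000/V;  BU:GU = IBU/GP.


U = 1.65·0.000125^(68/1000)·(1−e^(−0.04·81))/4.15 = 0.2073
IBU = (5.5/100)·69·0.2073·1000/21.9 = 35.9288
BU:GU = 35.9288/68

0.5284


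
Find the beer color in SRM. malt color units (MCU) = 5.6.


SRM = 1.4922 · MCU^0.6859
SRM = 1.4922 · 5.6^0.6859

4.8642 SRM


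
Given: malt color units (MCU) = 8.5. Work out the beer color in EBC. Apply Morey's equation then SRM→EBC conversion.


SRM = 1.4922·MCU^0.6859;  EBC = SRM·1.97
SRM = 1.4922·8.5^0.6859 = 6.4761
EBC = 6.4761·1.97

12.7580 EBC


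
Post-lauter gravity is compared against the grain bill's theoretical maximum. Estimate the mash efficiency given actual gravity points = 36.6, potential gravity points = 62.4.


efficiency = actual / potential × 100
efficiency = 36.6 / 62.4 × 100

58.6538 %


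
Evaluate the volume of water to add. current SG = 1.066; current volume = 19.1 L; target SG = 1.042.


V_water = V·((SG_curr − 1)/(SG_target − 1) − 1)
V_water = 19.1·((1.066 − 1)/(1.042 − 1) − 1)

10.9143 L


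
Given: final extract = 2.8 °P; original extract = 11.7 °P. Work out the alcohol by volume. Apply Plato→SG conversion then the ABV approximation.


SG = 259/(259 − P);  ABV = (OG − FG)·131.25
OG = 259/(259 − 11.7) = 1.0473
FG = 259/(259 − 2.8) = 1.0109
ABV = (1.0473 − 1.0109)·131.25

4.7751 % ABV


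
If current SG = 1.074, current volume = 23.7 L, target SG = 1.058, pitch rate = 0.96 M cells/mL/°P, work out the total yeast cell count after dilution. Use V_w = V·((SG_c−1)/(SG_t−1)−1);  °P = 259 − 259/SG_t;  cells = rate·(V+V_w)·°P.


V_w = 23.7·((1.074−1)/(1.058−1)−1) = 6.5379
V_final = 23.7 + 6.5379 = 30.2379
°P = 259 − 259/1.058 = 14.1985
cells = 0.96·30.2379·14.1985

412.1596 billion cells


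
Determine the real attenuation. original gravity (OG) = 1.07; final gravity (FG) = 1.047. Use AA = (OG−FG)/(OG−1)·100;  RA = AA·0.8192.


AA = (1.07 − 1.047)/(1.07 − 1)·100 = 32.8571
RA = 32.8571·0.8192

26.9166 %


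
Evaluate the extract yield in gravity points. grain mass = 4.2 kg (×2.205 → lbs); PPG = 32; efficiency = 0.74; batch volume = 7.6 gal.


points = lbs × PPG × eff / vol
lbs = 4.2 × 2.205 = 9.2610
points = 9.2610 × 32 × 0.74 / 7.6

28.8553 points


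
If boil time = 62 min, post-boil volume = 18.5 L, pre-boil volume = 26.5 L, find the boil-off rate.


rate = (V_pre − V_post) / (t_min/60)
rate = (26.5 − 18.5) / (62/60)

7.7419 L/hr


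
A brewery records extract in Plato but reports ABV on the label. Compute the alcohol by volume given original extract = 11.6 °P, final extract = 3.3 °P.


SG = 259/(259 − P);  ABV = (OG − FG)·131.25
OG = 259/(259 − 11.6) = 1.0469
FG = 259/(259 − 3.3) = 1.0129
ABV = (1.0469 − 1.0129)·131.25

4.4601 % ABV


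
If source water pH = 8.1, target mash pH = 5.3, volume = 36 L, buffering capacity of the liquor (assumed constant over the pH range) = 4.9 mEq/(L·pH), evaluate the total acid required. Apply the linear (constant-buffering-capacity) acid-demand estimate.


acid = buffering capacity · (pH_source − pH_target) · V
acid = 4.9 · (8.1 − 5.3) · 36

493.9200 mEq


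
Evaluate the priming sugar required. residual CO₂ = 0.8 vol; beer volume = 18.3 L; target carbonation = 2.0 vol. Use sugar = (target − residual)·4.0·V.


sugar = (2.0 − 0.8)·4.0·18.3

87.8400 g


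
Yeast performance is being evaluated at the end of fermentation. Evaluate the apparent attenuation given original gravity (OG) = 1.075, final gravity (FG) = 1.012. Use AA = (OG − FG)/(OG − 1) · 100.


AA = (1.075 − 1.012)/(1.075 − 1) · 100

84.0000 %


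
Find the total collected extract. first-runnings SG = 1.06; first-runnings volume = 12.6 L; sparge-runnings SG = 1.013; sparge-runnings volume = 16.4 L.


total = Σ (SG_i − 1)·1000·V_i
first = (1.06 − 1)·1000·12.6 = 756.0000
sparge = (1.013 − 1)·1000·16.4 = 213.2000
total = 756.0000 + 213.2000

969.2000 gravity·L


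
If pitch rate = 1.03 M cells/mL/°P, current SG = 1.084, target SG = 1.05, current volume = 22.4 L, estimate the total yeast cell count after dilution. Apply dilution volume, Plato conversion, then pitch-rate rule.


V_w = V·((SG_c−1)/(SG_t−1)−1);  °P = 259 − 259/SG_t;  cells = rate·(V+V_w)·°P
V_w = 22.4·((1.084−1)/(1.05−1)−1) = 15.2320
V_final = 22.4 + 15.2320 = 37.6320
°P = 259 − 259/1.05 = 12.3333
cells = 1.03·37.6320·12.3333

478.0518 billion cells


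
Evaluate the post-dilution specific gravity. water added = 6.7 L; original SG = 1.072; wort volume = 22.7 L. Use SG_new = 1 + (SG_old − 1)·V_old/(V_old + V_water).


pts = (1.072 − 1)·1000·22.7/(22.7 + 6.7) = 55.5918
SG_new = 1 + 55.5918/1000

1.0556


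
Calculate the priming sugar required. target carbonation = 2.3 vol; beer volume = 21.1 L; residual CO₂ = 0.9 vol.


sugar = (target − residual)·4.0·V
sugar = (2.3 − 0.9)·4.0·21.1

118.1600 g


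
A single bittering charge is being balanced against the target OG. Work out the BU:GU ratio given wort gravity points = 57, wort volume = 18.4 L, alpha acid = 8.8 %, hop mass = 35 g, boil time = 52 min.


U = 1.65·0.000125^(GP/1000)·(1−e^(−0.04t))/4.15;  IBU = (α/100)·m·U·1000/V;  BU:GU = IBU/GP
U = 1.65·0.000125^(57/1000)·(1−e^(−0.04·52))/4.15 = 0.2085
IBU = (8.8/100)·35·0.2085·1000/18.4 = 34.8928
BU:GU = 34.8928/57

0.6122


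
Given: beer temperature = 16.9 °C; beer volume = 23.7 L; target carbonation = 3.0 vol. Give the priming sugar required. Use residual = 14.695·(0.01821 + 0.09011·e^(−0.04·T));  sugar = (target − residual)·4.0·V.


residual = 14.695·(0.01821 + 0.09011·e^(−0.04·16.9)) = 0.9411
sugar = (3.0 − 0.9411)·4.0·23.7

195.1809 g


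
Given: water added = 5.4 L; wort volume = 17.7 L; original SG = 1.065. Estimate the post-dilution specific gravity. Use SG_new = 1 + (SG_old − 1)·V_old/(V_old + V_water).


pts = (1.065 − 1)·1000·17.7/(17.7 + 5.4) = 49.8052
SG_new = 1 + 49.8052/1000

1.0498


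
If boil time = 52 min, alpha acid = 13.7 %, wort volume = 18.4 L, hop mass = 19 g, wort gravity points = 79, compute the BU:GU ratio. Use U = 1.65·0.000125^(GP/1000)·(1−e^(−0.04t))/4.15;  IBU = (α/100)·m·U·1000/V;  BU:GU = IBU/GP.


U = 1.65·0.000125^(79/1000)·(1−e^(−0.04·52))/4.15 = 0.1711
IBU = (13.7/100)·19·0.1711·1000/18.4 = 24.1986
BU:GU = 24.1986/79

0.3063


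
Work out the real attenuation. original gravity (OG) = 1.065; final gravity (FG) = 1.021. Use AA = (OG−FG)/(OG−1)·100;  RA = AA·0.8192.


AA = (1.065 − 1.021)/(1.065 − 1)·100 = 67.6923
RA = 67.6923·0.8192

55.4535 %


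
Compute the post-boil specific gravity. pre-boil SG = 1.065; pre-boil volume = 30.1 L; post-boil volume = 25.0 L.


SG_post = 1 + (SG_pre − 1)·V_pre/V_post
pts_pre = (1.065 − 1)·1000 = 65.0000
pts_post = 65.0000·30.1/25.0 = 78.2600
SG_post = 1 + 78.2600/1000

1.0783


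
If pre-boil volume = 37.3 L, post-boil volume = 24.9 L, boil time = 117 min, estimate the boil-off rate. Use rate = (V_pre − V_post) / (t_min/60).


rate = (37.3 − 24.9) / (117/60)

6.3590 L/hr


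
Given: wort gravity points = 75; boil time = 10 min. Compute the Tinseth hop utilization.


U = 1.65·0.000125^(GP/1000) · (1 − e^(−0.04·t))/4.15
bigness = 1.65·0.000125^(75/1000) = 0.8409
boil_factor = (1 − e^(−0.04·10))/4.15 = 0.0794
U = 0.8409 · 0.0794

0.0668


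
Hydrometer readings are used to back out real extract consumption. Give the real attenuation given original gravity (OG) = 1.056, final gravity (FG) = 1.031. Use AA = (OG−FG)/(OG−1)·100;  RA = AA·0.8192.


AA = (1.056 − 1.031)/(1.056 − 1)·100 = 44.6429
RA = 44.6429·0.8192

36.5714 %


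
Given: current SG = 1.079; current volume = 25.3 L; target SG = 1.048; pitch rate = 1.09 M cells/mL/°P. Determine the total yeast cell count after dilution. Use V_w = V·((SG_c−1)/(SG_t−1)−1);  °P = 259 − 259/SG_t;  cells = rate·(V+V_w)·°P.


V_w = 25.3·((1.079−1)/(1.048−1)−1) = 16.3396
V_final = 25.3 + 16.3396 = 41.6396
°P = 259 − 259/1.048 = 11.8626
cells = 1.09·41.6396·11.8626

538.4093 billion cells


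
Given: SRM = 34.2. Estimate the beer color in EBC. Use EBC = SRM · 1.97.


EBC = 34.2 · 1.97

67.3740 EBC


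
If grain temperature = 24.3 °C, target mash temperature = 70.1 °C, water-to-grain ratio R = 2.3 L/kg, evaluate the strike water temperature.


T_strike = (0.41/R)·(T_mash − T_grain) + T_mash
T_strike = (0.41/2.3)·(70.1 − 24.3) + 70.1

78.2643 °C


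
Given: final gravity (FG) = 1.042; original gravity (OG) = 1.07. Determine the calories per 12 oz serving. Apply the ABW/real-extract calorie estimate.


ABW = (OG−FG)·131.25·0.79/FG;  °P = 259 − 259/SG (for OG→OE and FG→AE);  RE = 0.1808·OE + 0.8192·AE;  Cal = (6.9·ABW + 4·(RE−0.1))·FG·3.55
ABW = (1.07 − 1.042)·131.25·0.79/1.042 = 2.7862
OE = 259 − 259/1.07 = 16.9439 °P
AE = 259 − 259/1.042 = 10.4395 °P
RE = 0.1808·16.9439 + 0.8192·10.4395 = 11.6155 °P
Cal = (6.9·2.7862 + 4·(11.6155−0.1))·1.042·3.55

241.5035 kcal


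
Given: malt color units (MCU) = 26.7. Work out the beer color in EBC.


SRM = 1.4922·MCU^0.6859;  EBC = SRM·1.97
SRM = 1.4922·26.7^0.6859 = 14.1994
EBC = 14.1994·1.97

27.9729 EBC


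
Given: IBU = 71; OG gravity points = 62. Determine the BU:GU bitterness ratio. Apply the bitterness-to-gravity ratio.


BU:GU = IBU / OG_points
BU:GU = 71 / 62

1.1452


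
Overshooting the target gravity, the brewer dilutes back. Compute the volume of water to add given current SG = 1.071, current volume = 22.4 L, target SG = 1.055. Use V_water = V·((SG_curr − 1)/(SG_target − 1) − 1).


V_water = 22.4·((1.071 − 1)/(1.055 − 1) − 1)

6.5164 L


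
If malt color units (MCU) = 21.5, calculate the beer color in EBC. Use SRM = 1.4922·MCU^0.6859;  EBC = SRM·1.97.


SRM = 1.4922·21.5^0.6859 = 12.2390
EBC = 12.2390·1.97

24.1109 EBC


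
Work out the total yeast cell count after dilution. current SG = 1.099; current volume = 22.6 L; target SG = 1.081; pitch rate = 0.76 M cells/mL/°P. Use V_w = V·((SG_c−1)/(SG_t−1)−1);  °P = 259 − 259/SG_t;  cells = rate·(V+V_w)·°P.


V_w = 22.6·((1.099−1)/(1.081−1)−1) = 5.0222
V_final = 22.6 + 5.0222 = 27.6222
°P = 259 − 259/1.081 = 19.4070
cells = 0.76·27.6222·19.4070

407.4096 billion cells


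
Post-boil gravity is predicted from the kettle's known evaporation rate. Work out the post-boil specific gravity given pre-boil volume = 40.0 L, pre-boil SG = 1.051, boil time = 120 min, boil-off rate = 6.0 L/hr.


V_post = V_pre − rate·(t/60);  SG_post = 1 + (SG_pre−1)·V_pre/V_post
V_post = 40.0 − 6.0·(120/60) = 28.0000
SG_post = 1 + (1.051 − 1)·40.0/28.0000

1.0729


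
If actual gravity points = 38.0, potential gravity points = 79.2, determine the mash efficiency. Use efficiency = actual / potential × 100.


efficiency = 38.0 / 79.2 × 100

47.9798 %


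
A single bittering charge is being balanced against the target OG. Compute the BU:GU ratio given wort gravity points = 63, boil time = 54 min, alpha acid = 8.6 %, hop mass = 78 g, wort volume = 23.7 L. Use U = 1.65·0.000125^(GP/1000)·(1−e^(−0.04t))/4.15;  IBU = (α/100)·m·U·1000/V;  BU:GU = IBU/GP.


U = 1.65·0.000125^(63/1000)·(1−e^(−0.04·54))/4.15 = 0.1997
IBU = (8.6/100)·78·0.1997·1000/23.7 = 56.5158
BU:GU = 56.5158/63

0.8971


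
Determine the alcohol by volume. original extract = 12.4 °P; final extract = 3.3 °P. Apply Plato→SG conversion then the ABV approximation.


SG = 259/(259 − P);  ABV = (OG − FG)·131.25
OG = 259/(259 − 12.4) = 1.0503
FG = 259/(259 − 3.3) = 1.0129
ABV = (1.0503 − 1.0129)·131.25

4.9059 % ABV


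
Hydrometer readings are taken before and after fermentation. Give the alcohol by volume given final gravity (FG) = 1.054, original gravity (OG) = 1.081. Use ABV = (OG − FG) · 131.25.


ABV = (1.081 − 1.054) · 131.25

3.5437 % ABV


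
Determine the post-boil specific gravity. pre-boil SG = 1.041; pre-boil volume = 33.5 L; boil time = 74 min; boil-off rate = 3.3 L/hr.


V_post = V_pre − rate·(t/60);  SG_post = 1 + (SG_pre−1)·V_pre/V_post
V_post = 33.5 − 3.3·(74/60) = 29.4300
SG_post = 1 + (1.041 − 1)·33.5/29.4300

1.0467


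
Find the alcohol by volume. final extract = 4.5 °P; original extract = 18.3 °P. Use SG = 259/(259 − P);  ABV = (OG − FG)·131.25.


OG = 259/(259 − 18.3) = 1.0760
FG = 259/(259 − 4.5) = 1.0177
ABV = (1.0760 − 1.0177)·131.25

7.6580 % ABV


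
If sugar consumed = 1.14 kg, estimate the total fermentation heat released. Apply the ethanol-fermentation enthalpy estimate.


Q = m_sugar · 590 kJ/kg
Q = 1.14 · 590

672.6000 kJ


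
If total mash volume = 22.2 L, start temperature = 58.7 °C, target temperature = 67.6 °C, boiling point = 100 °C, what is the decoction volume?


V_dec = V_total·(T_target − T_start)/(T_boil − T_start)
V_dec = 22.2·(67.6 − 58.7)/(100 − 58.7)

4.7840 L


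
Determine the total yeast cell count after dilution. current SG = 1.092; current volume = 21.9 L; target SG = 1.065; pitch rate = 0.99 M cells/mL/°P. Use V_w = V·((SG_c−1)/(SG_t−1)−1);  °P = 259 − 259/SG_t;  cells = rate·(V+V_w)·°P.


V_w = 21.9·((1.092−1)/(1.065−1)−1) = 9.0969
V_final = 21.9 + 9.0969 = 30.9969
°P = 259 − 259/1.065 = 15.8075
cells = 0.99·30.9969·15.8075

485.0844 billion cells


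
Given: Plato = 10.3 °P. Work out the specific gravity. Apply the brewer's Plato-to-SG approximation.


SG = 259/(259 − P)
SG = 259/(259 − 10.3)

1.0414


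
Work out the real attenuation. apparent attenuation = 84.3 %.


RA = AA · 0.8192
RA = 84.3 · 0.8192

69.0586 %


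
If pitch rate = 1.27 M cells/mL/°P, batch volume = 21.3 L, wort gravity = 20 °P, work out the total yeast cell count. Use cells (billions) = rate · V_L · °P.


cells = 1.27 · 21.3 · 20

541.0200 billion cells


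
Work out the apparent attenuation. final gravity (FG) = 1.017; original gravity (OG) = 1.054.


AA = (OG − FG)/(OG − 1) · 100
AA = (1.054 − 1.017)/(1.054 − 1) · 100

68.5185 %


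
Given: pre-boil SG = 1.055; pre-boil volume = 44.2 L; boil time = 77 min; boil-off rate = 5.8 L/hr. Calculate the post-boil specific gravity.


V_post = V_pre − rate·(t/60);  SG_post = 1 + (SG_pre−1)·V_pre/V_post
V_post = 44.2 − 5.8·(77/60) = 36.7567
SG_post = 1 + (1.055 − 1)·44.2/36.7567

1.0661


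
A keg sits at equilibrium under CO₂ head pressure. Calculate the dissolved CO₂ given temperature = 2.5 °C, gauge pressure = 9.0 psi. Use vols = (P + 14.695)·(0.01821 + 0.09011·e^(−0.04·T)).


vols = (9.0 + 14.695)·(0.01821 + 0.09011·e^(−0.04·2.5))

2.3635 volumes


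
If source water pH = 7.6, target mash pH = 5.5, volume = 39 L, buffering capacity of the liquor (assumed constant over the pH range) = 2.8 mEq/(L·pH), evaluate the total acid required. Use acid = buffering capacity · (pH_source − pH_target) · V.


acid = 2.8 · (7.6 − 5.5) · 39

229.3200 mEq


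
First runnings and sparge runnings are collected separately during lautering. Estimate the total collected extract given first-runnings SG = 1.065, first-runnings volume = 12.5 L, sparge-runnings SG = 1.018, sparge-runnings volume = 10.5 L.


total = Σ (SG_i − 1)·1000·V_i
first = (1.065 − 1)·1000·12.5 = 812.5000
sparge = (1.018 − 1)·1000·10.5 = 189.0000
total = 812.5000 + 189.0000

1001.5000 gravity·L


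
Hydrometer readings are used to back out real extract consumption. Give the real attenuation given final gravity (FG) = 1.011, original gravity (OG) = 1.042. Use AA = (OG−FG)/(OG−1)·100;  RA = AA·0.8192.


AA = (1.042 − 1.011)/(1.042 − 1)·100 = 73.8095
RA = 73.8095·0.8192

60.4648 %


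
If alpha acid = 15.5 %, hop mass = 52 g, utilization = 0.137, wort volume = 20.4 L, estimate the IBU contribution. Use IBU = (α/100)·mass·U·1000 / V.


IBU = (15.5/100)·52·0.137·1000 / 20.4

54.1284 IBU


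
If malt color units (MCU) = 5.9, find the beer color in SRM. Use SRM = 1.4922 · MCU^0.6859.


SRM = 1.4922 · 5.9^0.6859

5.0414 SRM


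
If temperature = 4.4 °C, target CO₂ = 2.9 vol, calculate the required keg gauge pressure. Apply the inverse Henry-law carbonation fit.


psi = vols/(0.01821 + 0.09011·e^(−0.04·T)) − 14.695
psi = 2.9/(0.01821 + 0.09011·e^(−0.04·4.4)) − 14.695

16.2291 psi


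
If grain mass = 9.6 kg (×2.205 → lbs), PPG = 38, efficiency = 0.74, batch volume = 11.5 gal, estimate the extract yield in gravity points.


points = lbs × PPG × eff / vol
lbs = 9.6 × 2.205 = 21.1680
points = 21.1680 × 38 × 0.74 / 11.5

51.7604 points


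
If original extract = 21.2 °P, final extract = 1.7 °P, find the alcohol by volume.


SG = 259/(259 − P);  ABV = (OG − FG)·131.25
OG = 259/(259 − 21.2) = 1.0892
FG = 259/(259 − 1.7) = 1.0066
ABV = (1.0892 − 1.0066)·131.25

10.8338 % ABV


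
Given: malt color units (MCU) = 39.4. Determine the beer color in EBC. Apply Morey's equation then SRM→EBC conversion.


SRM = 1.4922·MCU^0.6859;  EBC = SRM·1.97
SRM = 1.4922·39.4^0.6859 = 18.5429
EBC = 18.5429·1.97

36.5295 EBC


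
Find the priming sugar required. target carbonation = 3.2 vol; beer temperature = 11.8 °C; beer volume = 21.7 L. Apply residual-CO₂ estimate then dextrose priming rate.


residual = 14.695·(0.01821 + 0.09011·e^(−0.04·T));  sugar = (target − residual)·4.0·V
residual = 14.695·(0.01821 + 0.09011·e^(−0.04·11.8)) = 1.0935
sugar = (3.2 − 1.0935)·4.0·21.7

182.8399 g


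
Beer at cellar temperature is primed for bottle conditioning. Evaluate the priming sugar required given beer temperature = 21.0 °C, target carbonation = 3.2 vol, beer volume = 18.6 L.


residual = 14.695·(0.01821 + 0.09011·e^(−0.04·T));  sugar = (target − residual)·4.0·V
residual = 14.695·(0.01821 + 0.09011·e^(−0.04·21.0)) = 0.8393
sugar = (3.2 − 0.8393)·4.0·18.6

175.6396 g


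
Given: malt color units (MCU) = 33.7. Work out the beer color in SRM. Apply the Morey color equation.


SRM = 1.4922 · MCU^0.6859
SRM = 1.4922 · 33.7^0.6859

16.6582 SRM


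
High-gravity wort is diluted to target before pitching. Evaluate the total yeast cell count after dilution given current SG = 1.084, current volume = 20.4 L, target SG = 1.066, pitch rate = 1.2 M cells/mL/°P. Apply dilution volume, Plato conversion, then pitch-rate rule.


V_w = V·((SG_c−1)/(SG_t−1)−1);  °P = 259 − 259/SG_t;  cells = rate·(V+V_w)·°P
V_w = 20.4·((1.084−1)/(1.066−1)−1) = 5.5636
V_final = 20.4 + 5.5636 = 25.9636
°P = 259 − 259/1.066 = 16.0356
cells = 1.2·25.9636·16.0356

499.6125 billion cells


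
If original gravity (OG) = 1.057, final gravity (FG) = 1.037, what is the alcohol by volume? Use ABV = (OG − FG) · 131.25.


ABV = (1.057 − 1.037) · 131.25

2.6250 % ABV


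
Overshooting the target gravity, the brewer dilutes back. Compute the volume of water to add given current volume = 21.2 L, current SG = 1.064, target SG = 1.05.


V_water = V·((SG_curr − 1)/(SG_target − 1) − 1)
V_water = 21.2·((1.064 − 1)/(1.05 − 1) − 1)

5.9360 L


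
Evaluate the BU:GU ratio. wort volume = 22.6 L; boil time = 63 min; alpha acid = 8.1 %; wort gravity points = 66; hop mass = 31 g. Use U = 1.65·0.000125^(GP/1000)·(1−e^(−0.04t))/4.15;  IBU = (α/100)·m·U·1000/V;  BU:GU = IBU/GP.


U = 1.65·0.000125^(66/1000)·(1−e^(−0.04·63))/4.15 = 0.2020
IBU = (8.1/100)·31·0.2020·1000/22.6 = 22.4461
BU:GU = 22.4461/66

0.3401


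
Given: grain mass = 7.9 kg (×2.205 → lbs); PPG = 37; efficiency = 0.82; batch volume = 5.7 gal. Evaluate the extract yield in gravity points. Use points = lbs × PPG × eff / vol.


lbs = 7.9 × 2.205 = 17.4195
points = 17.4195 × 37 × 0.82 / 5.7

92.7206 points


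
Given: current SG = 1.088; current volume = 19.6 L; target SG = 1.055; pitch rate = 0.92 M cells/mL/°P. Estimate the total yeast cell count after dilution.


V_w = V·((SG_c−1)/(SG_t−1)−1);  °P = 259 − 259/SG_t;  cells = rate·(V+V_w)·°P
V_w = 19.6·((1.088−1)/(1.055−1)−1) = 11.7600
V_final = 19.6 + 11.7600 = 31.3600
°P = 259 − 259/1.055 = 13.5024
cells = 0.92·31.3600·13.5024

389.5596 billion cells


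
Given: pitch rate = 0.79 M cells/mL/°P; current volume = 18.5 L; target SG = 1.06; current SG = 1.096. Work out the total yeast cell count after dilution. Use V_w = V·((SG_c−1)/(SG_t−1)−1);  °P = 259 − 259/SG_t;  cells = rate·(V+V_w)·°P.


V_w = 18.5·((1.096−1)/(1.06−1)−1) = 11.1000
V_final = 18.5 + 11.1000 = 29.6000
°P = 259 − 259/1.06 = 14.6604
cells = 0.79·29.6000·14.6604

342.8183 billion cells


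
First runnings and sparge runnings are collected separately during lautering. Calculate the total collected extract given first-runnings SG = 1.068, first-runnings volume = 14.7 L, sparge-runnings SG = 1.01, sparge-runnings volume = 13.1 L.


total = Σ (SG_i − 1)·1000·V_i
first = (1.068 − 1)·1000·14.7 = 999.6000
sparge = (1.01 − 1)·1000·13.1 = 131.0000
total = 999.6000 + 131.0000

1130.6000 gravity·L


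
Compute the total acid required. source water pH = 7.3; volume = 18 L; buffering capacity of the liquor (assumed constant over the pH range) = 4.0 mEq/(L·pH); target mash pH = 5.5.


acid = buffering capacity · (pH_source − pH_target) · V
acid = 4.0 · (7.3 − 5.5) · 18

129.6000 mEq


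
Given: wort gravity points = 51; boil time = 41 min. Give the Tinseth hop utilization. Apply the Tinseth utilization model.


U = 1.65·0.000125^(GP/1000) · (1 − e^(−0.04·t))/4.15
bigness = 1.65·0.000125^(51/1000) = 1.0433
boil_factor = (1 − e^(−0.04·41))/4.15 = 0.1942
U = 1.0433 · 0.1942

0.2026


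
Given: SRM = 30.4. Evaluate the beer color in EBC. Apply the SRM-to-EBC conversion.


EBC = SRM · 1.97
EBC = 30.4 · 1.97

59.8880 EBC


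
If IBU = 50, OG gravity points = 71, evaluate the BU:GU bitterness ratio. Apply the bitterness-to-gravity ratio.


BU:GU = IBU / OG_points
BU:GU = 50 / 71

0.7042


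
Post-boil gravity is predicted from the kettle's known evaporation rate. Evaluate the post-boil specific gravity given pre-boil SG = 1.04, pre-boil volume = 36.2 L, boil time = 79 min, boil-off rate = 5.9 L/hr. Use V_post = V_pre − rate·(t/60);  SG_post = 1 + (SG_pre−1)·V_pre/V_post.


V_post = 36.2 − 5.9·(79/60) = 28.4317
SG_post = 1 + (1.04 − 1)·36.2/28.4317

1.0509


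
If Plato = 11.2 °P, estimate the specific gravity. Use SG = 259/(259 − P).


SG = 259/(259 − 11.2)

1.0452


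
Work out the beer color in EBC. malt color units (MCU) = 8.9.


SRM = 1.4922·MCU^0.6859;  EBC = SRM·1.97
SRM = 1.4922·8.9^0.6859 = 6.6836
EBC = 6.6836·1.97

13.1668 EBC


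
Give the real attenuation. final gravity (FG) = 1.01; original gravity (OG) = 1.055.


AA = (OG−FG)/(OG−1)·100;  RA = AA·0.8192
AA = (1.055 − 1.01)/(1.055 − 1)·100 = 81.8182
RA = 81.8182·0.8192

67.0255 %


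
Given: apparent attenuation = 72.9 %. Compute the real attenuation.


RA = AA · 0.8192
RA = 72.9 · 0.8192

59.7197 %


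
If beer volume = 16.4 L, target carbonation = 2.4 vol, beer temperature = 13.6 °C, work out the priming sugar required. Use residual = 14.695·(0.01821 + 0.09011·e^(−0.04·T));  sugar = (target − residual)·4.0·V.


residual = 14.695·(0.01821 + 0.09011·e^(−0.04·13.6)) = 1.0362
sugar = (2.4 − 1.0362)·4.0·16.4

89.4672 g


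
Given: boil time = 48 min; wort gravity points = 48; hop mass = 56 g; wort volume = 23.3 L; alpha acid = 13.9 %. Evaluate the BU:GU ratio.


U = 1.65·0.000125^(GP/1000)·(1−e^(−0.04t))/4.15;  IBU = (α/100)·m·U·1000/V;  BU:GU = IBU/GP
U = 1.65·0.000125^(48/1000)·(1−e^(−0.04·48))/4.15 = 0.2204
IBU = (13.9/100)·56·0.2204·1000/23.3 = 73.6349
BU:GU = 73.6349/48

1.5341


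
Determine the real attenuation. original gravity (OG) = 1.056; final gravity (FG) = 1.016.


AA = (OG−FG)/(OG−1)·100;  RA = AA·0.8192
AA = (1.056 − 1.016)/(1.056 − 1)·100 = 71.4286
RA = 71.4286·0.8192

58.5143 %


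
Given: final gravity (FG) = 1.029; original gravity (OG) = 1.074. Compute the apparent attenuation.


AA = (OG − FG)/(OG − 1) · 100
AA = (1.074 − 1.029)/(1.074 − 1) · 100

60.8108 %


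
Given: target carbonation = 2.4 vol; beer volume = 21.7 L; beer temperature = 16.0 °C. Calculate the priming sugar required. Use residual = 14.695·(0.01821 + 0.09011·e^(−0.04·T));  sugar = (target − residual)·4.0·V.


residual = 14.695·(0.01821 + 0.09011·e^(−0.04·16.0)) = 0.9658
sugar = (2.4 − 0.9658)·4.0·21.7

124.4869 g


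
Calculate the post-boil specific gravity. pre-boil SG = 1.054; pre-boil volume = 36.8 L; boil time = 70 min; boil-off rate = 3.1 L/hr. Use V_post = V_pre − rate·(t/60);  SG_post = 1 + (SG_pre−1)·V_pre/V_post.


V_post = 36.8 − 3.1·(70/60) = 33.1833
SG_post = 1 + (1.054 − 1)·36.8/33.1833

1.0599


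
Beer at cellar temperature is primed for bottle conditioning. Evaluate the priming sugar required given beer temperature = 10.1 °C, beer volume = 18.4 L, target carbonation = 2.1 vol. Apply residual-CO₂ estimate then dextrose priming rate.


residual = 14.695·(0.01821 + 0.09011·e^(−0.04·T));  sugar = (target − residual)·4.0·V
residual = 14.695·(0.01821 + 0.09011·e^(−0.04·10.1)) = 1.1517
sugar = (2.1 − 1.1517)·4.0·18.4

69.7972 g


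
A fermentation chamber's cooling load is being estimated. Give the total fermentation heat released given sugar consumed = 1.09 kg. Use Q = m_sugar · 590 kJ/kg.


Q = 1.09 · 590

643.1000 kJ


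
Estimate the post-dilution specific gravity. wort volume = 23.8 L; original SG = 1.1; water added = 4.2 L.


SG_new = 1 + (SG_old − 1)·V_old/(V_old + V_water)
pts = (1.1 − 1)·1000·23.8/(23.8 + 4.2) = 85.0000
SG_new = 1 + 85.0000/1000

1.0850


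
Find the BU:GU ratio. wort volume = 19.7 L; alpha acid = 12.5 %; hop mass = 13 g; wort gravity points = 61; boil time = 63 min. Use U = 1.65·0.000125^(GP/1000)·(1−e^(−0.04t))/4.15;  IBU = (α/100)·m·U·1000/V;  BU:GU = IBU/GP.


U = 1.65·0.000125^(61/1000)·(1−e^(−0.04·63))/4.15 = 0.2113
IBU = (12.5/100)·13·0.2113·1000/19.7 = 17.4303
BU:GU = 17.4303/61

0.2857


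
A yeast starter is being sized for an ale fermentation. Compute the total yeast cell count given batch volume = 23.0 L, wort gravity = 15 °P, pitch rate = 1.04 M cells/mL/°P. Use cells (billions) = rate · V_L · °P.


cells = 1.04 · 23.0 · 15

358.8000 billion cells


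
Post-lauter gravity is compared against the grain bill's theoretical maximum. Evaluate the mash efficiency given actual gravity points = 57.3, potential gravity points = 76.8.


efficiency = actual / potential × 100
efficiency = 57.3 / 76.8 × 100

74.6094 %


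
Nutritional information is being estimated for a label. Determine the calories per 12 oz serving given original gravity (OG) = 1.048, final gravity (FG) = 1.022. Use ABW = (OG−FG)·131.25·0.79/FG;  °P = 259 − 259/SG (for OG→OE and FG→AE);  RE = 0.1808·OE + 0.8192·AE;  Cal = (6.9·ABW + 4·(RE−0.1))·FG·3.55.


ABW = (1.048 − 1.022)·131.25·0.79/1.022 = 2.6378
OE = 259 − 259/1.048 = 11.8626 °P
AE = 259 − 259/1.022 = 5.5753 °P
RE = 0.1808·11.8626 + 0.8192·5.5753 = 6.7121 °P
Cal = (6.9·2.6378 + 4·(6.7121−0.1))·1.022·3.55

161.9926 kcal
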